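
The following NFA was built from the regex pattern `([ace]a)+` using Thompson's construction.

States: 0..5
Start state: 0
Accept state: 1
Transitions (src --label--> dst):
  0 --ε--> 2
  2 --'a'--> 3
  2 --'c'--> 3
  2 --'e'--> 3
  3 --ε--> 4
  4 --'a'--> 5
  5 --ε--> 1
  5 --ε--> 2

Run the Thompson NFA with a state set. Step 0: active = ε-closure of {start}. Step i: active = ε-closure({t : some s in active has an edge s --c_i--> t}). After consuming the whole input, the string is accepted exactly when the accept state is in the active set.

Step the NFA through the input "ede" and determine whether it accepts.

S₀ = ε-closure({0}) = {0,2}
'e' @ 1: {3,4}
'd' @ 2: {}  — no active states
rest 'e' ignored (set empty)
final: {}; accept 1 not in set

Answer: REJECT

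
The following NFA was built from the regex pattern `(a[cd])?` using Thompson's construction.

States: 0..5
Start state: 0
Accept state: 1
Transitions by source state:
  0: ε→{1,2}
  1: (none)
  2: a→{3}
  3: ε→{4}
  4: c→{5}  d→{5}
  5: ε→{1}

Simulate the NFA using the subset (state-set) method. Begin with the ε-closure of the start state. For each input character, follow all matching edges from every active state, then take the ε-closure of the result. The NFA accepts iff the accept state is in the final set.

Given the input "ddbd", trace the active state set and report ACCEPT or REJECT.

initial (ε-close {0}): {0,1,2}
'd' @ 1: {}  — dead — no transitions
rest 'dbd' ignored (set empty)
end set {} — state 1 not in

Answer: REJECT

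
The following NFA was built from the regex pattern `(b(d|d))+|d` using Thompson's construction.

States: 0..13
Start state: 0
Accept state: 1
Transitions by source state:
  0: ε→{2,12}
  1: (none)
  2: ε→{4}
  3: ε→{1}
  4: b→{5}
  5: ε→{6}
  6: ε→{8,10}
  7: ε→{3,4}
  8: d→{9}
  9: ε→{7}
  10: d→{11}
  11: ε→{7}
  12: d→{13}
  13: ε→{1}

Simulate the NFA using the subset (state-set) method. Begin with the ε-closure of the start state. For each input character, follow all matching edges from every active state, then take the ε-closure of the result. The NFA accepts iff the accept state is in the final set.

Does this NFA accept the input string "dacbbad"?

S₀ = ε-closure({0}) = {0,2,4,12}
'd' @ 1: {1,13}  ✓accept
'a' @ 2: {}  — no active states
rest 'cbbad' ignored (set empty)
end set {} — state 1 not in

Answer: REJECT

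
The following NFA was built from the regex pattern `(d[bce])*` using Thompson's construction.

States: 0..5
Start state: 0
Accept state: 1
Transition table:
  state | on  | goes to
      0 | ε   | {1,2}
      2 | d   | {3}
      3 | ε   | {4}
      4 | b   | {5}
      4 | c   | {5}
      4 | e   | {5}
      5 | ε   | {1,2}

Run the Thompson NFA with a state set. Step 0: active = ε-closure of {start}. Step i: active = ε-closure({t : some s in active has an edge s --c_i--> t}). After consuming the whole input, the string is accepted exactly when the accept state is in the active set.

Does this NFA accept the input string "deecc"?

Answer: REJECT

Derivation:
S₀ = ε-closure({0}) = {0,1,2}
'd' @ 1: {3,4}
'e' @ 2: {1,2,5}  [accepting]
'e' @ 3: {}  — dead — no transitions
rest 'cc' ignored (set empty)
end set {} — state 1 not in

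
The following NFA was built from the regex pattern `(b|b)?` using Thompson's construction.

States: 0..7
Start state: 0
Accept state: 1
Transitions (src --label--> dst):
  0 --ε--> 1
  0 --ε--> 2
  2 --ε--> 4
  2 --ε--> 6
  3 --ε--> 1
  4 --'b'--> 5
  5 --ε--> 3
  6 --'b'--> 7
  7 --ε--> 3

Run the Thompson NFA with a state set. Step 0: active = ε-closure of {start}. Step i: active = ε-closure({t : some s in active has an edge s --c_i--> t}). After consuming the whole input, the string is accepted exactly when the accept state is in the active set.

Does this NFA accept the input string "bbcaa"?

start: ε-closure({0}) = {0,1,2,4,6}
'b' @ 1: {1,3,5,7}  ✓accept
'b' @ 2: {}  — no active states
rest 'caa' ignored (set empty)
final: {}; accept 1 not in set

Answer: REJECT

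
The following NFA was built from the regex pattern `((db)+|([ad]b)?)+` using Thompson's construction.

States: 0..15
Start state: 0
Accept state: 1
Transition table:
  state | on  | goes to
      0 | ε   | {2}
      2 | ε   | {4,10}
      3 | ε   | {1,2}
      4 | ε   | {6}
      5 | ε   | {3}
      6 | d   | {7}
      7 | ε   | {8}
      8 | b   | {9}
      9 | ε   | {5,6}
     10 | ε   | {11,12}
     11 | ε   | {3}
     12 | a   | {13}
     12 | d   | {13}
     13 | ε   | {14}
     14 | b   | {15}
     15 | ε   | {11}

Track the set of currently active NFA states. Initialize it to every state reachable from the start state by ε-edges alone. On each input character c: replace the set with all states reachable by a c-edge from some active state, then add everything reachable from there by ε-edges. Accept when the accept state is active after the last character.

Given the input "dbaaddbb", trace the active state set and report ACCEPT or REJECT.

S₀ = ε-closure({0}) = {0,1,2,3,4,6,10,11,12}
'd' @ 1: {7,8,13,14}
'b' @ 2: {1,2,3,4,5,6,9,10,11,12,15}  [accepting]
'a' @ 3: {13,14}
'a' @ 4: {}  — no active states
rest 'ddbb' ignored (set empty)
end set {} — state 1 not in

Answer: REJECT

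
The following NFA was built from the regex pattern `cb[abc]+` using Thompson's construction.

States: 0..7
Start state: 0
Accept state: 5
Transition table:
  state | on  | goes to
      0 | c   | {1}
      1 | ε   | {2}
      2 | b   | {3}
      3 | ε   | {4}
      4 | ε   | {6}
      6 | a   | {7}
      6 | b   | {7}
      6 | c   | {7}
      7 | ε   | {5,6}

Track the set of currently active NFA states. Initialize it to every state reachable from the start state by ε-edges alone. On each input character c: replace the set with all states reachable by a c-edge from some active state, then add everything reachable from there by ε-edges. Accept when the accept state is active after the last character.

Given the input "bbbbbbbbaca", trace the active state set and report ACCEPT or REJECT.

Answer: REJECT

Derivation:
S₀ = ε-closure({0}) = {0}
'b' @ 1: {}  — dead — no transitions
rest 'bbbbbbbaca' ignored (set empty)
end set {} — state 5 not in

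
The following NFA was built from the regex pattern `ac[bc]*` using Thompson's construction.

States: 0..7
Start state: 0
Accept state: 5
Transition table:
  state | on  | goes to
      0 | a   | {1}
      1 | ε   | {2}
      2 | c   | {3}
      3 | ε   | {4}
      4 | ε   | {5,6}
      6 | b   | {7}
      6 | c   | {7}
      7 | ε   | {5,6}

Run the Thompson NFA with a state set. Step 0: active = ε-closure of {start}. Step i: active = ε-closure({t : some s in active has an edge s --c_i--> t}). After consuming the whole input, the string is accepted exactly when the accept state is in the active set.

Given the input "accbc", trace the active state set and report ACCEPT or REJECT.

Answer: ACCEPT

Steps:
start: ε-closure({0}) = {0}
'a' @ 1: {1,2}
'c' @ 2: {3,4,5,6}  ✓accept
'c' @ 3: {5,6,7}  ✓accept
'b' @ 4: {5,6,7}  ✓accept
'c' @ 5: {5,6,7}  ✓accept
end set {5,6,7} — state 5 in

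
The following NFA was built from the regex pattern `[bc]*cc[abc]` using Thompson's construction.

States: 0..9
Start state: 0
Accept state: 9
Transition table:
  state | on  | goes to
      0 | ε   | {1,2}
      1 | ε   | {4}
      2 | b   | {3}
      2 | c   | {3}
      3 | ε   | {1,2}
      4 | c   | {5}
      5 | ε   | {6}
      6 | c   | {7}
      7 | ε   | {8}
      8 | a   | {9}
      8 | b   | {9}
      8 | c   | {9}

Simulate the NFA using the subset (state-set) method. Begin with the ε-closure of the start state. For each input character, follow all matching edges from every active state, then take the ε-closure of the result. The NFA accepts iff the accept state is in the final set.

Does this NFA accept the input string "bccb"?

Answer: ACCEPT

Steps:
S₀ = ε-closure({0}) = {0,1,2,4}
'b' @ 1: {1,2,3,4}
'c' @ 2: {1,2,3,4,5,6}
'c' @ 3: {1,2,3,4,5,6,7,8}
'b' @ 4: {1,2,3,4,9}  ✓accept
final: {1,2,3,4,9}; accept 9 in set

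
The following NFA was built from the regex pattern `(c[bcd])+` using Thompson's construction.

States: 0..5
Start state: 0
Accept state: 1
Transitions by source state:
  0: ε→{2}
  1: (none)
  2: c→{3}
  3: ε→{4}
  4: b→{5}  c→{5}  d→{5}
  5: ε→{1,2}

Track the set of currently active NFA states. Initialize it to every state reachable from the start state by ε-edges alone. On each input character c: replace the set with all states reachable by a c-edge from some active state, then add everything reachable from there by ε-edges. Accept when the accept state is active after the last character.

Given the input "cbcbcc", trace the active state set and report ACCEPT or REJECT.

S₀ = ε-closure({0}) = {0,2}
'c' @ 1: {3,4}
'b' @ 2: {1,2,5}  (accept∈set)
'c' @ 3: {3,4}
'b' @ 4: {1,2,5}  (accept∈set)
'c' @ 5: {3,4}
'c' @ 6: {1,2,5}  (accept∈set)
after full input: {1,2,5}  (accept=1 in)

Answer: ACCEPT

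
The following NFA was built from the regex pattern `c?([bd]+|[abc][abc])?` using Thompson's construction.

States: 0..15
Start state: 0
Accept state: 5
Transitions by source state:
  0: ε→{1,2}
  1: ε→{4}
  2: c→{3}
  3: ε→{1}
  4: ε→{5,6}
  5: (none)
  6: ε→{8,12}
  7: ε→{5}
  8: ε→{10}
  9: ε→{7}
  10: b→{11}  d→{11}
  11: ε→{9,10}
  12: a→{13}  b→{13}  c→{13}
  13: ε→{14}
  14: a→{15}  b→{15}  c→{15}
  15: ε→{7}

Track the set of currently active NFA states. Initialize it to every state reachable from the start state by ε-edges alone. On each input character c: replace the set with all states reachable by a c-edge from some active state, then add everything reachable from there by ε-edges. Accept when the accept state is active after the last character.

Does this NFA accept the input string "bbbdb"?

Answer: ACCEPT

Trace:
S₀ = ε-closure({0}) = {0,1,2,4,5,6,8,10,12}
'b' @ 1: {5,7,9,10,11,13,14}  ✓accept
'b' @ 2: {5,7,9,10,11,15}  ✓accept
'b' @ 3: {5,7,9,10,11}  ✓accept
'd' @ 4: {5,7,9,10,11}  ✓accept
'b' @ 5: {5,7,9,10,11}  ✓accept
end set {5,7,9,10,11} — state 5 in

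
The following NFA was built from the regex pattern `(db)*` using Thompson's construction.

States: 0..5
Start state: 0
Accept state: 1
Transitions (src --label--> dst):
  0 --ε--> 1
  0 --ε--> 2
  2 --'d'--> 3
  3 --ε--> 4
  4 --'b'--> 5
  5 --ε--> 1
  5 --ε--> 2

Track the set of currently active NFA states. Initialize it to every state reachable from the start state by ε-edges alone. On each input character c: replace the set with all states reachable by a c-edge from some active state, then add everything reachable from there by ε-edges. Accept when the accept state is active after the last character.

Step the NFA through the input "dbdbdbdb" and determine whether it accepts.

Answer: ACCEPT

Steps:
initial (ε-close {0}): {0,1,2}
'd' @ 1: {3,4}
'b' @ 2: {1,2,5}  ✓accept
'd' @ 3: {3,4}
'b' @ 4: {1,2,5}  ✓accept
'd' @ 5: {3,4}
'b' @ 6: {1,2,5}  ✓accept
'd' @ 7: {3,4}
'b' @ 8: {1,2,5}  ✓accept
end set {1,2,5} — state 1 in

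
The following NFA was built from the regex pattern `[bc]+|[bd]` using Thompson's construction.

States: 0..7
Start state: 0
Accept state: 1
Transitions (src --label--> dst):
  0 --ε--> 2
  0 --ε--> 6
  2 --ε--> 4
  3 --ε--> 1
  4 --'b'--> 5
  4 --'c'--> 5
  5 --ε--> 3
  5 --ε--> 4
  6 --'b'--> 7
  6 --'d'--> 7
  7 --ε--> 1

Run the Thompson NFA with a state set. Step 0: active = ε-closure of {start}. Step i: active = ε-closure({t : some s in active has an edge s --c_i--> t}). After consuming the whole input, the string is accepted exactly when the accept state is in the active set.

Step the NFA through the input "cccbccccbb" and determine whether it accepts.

Answer: ACCEPT

Steps:
start: ε-closure({0}) = {0,2,4,6}
'c' @ 1: {1,3,4,5}  (accept∈set)
'c' @ 2: {1,3,4,5}  (accept∈set)
'c' @ 3: {1,3,4,5}  (accept∈set)
'b' @ 4: {1,3,4,5}  (accept∈set)
'c' @ 5: {1,3,4,5}  (accept∈set)
'c' @ 6: {1,3,4,5}  (accept∈set)
'c' @ 7: {1,3,4,5}  (accept∈set)
'c' @ 8: {1,3,4,5}  (accept∈set)
'b' @ 9: {1,3,4,5}  (accept∈set)
'b' @ 10: {1,3,4,5}  (accept∈set)
final: {1,3,4,5}; accept 1 in set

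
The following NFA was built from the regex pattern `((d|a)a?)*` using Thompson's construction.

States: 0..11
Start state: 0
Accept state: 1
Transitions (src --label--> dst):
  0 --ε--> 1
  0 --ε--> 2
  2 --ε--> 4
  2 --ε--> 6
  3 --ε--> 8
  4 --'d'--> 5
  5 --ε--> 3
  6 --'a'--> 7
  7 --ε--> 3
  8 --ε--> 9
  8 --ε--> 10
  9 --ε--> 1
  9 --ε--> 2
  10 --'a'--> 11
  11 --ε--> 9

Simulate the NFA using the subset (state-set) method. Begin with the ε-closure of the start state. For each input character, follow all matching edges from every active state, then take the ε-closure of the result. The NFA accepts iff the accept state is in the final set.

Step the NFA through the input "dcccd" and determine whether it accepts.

start: ε-closure({0}) = {0,1,2,4,6}
'd' @ 1: {1,2,3,4,5,6,8,9,10}  (accept∈set)
'c' @ 2: {}  — dead — no transitions
rest 'ccd' ignored (set empty)
after full input: {}  (accept=1 not in)

Answer: REJECT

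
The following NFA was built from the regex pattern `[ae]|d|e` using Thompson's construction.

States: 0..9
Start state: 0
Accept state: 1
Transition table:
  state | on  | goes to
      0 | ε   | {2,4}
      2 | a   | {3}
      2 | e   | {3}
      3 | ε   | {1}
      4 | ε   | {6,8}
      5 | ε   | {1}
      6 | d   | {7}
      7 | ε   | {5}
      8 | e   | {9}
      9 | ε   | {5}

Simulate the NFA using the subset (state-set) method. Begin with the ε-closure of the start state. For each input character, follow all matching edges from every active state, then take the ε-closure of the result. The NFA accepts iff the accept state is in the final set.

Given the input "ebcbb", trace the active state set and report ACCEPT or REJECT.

Answer: REJECT

Trace:
S₀ = ε-closure({0}) = {0,2,4,6,8}
'e' @ 1: {1,3,5,9}  (accept∈set)
'b' @ 2: {}  — state set empty
rest 'cbb' ignored (set empty)
final: {}; accept 1 not in set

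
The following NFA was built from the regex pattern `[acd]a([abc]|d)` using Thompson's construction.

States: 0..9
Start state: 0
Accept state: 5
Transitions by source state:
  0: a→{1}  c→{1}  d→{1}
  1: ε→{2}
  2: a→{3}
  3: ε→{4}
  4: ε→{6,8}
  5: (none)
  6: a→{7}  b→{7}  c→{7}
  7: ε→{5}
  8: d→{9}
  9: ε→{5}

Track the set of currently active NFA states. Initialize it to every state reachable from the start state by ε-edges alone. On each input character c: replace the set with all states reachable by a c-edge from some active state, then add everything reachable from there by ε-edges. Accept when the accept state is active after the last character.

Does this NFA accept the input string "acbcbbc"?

initial (ε-close {0}): {0}
'a' @ 1: {1,2}
'c' @ 2: {}  — dead — no transitions
rest 'bcbbc' ignored (set empty)
after full input: {}  (accept=5 not in)

Answer: REJECT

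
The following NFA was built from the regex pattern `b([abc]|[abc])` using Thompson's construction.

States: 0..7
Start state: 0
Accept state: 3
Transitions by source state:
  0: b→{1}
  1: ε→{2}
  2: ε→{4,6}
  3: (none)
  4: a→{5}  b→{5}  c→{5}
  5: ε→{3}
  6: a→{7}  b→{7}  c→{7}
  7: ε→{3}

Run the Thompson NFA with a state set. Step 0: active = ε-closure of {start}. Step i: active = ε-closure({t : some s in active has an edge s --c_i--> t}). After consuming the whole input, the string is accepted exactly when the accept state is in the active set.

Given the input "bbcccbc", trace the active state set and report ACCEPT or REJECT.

start: ε-closure({0}) = {0}
'b' @ 1: {1,2,4,6}
'b' @ 2: {3,5,7}  (accept∈set)
'c' @ 3: {}  — dead — no transitions
rest 'ccbc' ignored (set empty)
final: {}; accept 3 not in set

Answer: REJECT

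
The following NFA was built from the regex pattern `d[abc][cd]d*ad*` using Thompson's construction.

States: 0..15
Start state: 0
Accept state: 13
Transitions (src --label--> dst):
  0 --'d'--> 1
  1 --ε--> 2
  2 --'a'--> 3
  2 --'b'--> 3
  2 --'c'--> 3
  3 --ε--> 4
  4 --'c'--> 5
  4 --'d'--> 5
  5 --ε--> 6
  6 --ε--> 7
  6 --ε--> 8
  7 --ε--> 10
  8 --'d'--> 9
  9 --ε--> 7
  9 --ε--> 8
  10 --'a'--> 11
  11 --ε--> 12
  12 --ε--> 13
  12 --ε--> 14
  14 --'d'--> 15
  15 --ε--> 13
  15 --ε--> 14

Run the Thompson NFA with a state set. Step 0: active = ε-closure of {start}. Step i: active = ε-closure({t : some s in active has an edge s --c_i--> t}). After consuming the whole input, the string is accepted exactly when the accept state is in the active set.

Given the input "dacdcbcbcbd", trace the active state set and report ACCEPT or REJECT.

S₀ = ε-closure({0}) = {0}
'd' @ 1: {1,2}
'a' @ 2: {3,4}
'c' @ 3: {5,6,7,8,10}
'd' @ 4: {7,8,9,10}
'c' @ 5: {}  — state set empty
rest 'bcbcbd' ignored (set empty)
end set {} — state 13 not in

Answer: REJECT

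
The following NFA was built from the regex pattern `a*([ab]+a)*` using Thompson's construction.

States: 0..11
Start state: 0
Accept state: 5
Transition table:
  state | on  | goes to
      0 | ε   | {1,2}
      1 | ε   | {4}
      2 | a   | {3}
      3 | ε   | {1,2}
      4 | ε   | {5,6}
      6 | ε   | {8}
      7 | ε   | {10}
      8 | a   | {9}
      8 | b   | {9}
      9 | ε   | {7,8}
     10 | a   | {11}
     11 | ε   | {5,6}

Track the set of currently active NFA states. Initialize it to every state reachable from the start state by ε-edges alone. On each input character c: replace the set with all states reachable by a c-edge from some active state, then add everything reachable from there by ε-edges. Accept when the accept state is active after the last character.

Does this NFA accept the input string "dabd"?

Answer: REJECT

Trace:
initial (ε-close {0}): {0,1,2,4,5,6,8}
'd' @ 1: {}  — dead — no transitions
rest 'abd' ignored (set empty)
after full input: {}  (accept=5 not in)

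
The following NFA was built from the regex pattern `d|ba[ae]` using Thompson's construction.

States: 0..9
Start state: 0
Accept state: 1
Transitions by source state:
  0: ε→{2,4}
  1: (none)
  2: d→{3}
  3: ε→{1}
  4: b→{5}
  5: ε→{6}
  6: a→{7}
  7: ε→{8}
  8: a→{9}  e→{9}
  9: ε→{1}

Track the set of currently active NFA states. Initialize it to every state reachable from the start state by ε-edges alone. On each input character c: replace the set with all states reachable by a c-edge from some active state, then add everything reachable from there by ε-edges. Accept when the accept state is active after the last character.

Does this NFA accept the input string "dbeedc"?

start: ε-closure({0}) = {0,2,4}
'd' @ 1: {1,3}  [accepting]
'b' @ 2: {}  — state set empty
rest 'eedc' ignored (set empty)
after full input: {}  (accept=1 not in)

Answer: REJECT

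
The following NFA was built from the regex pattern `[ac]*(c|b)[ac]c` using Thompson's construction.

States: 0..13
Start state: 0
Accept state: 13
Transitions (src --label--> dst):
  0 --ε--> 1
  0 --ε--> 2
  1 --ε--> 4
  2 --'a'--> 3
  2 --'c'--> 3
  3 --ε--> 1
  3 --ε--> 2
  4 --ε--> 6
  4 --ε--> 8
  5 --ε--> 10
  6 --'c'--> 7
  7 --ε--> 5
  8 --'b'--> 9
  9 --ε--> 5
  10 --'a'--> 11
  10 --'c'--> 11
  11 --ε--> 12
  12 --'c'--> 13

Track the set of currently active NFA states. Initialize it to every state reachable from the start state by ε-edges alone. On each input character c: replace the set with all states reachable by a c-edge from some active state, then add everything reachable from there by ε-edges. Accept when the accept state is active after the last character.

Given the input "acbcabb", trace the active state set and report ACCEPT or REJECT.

Answer: REJECT

Trace:
S₀ = ε-closure({0}) = {0,1,2,4,6,8}
'a' @ 1: {1,2,3,4,6,8}
'c' @ 2: {1,2,3,4,5,6,7,8,10}
'b' @ 3: {5,9,10}
'c' @ 4: {11,12}
'a' @ 5: {}  — state set empty
rest 'bb' ignored (set empty)
final: {}; accept 13 not in set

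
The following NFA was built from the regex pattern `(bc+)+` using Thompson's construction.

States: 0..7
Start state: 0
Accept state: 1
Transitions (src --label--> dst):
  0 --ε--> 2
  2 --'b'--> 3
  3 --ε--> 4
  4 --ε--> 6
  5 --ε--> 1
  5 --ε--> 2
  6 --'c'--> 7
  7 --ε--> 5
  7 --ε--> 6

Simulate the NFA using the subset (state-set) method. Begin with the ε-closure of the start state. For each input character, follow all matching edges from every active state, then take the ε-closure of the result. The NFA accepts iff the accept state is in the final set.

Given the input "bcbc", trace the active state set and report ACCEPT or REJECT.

initial (ε-close {0}): {0,2}
'b' @ 1: {3,4,6}
'c' @ 2: {1,2,5,6,7}  ✓accept
'b' @ 3: {3,4,6}
'c' @ 4: {1,2,5,6,7}  ✓accept
after full input: {1,2,5,6,7}  (accept=1 in)

Answer: ACCEPT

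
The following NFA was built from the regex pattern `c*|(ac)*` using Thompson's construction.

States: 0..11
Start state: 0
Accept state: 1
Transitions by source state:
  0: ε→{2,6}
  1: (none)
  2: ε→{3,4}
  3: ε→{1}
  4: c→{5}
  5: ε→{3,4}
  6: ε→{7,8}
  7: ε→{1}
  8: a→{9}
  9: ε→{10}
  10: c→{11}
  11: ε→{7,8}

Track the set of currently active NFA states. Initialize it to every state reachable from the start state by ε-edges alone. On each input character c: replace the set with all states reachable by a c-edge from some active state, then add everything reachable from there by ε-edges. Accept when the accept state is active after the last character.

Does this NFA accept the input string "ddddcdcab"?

Answer: REJECT

Trace:
start: ε-closure({0}) = {0,1,2,3,4,6,7,8}
'd' @ 1: {}  — no active states
rest 'dddcdcab' ignored (set empty)
after full input: {}  (accept=1 not in)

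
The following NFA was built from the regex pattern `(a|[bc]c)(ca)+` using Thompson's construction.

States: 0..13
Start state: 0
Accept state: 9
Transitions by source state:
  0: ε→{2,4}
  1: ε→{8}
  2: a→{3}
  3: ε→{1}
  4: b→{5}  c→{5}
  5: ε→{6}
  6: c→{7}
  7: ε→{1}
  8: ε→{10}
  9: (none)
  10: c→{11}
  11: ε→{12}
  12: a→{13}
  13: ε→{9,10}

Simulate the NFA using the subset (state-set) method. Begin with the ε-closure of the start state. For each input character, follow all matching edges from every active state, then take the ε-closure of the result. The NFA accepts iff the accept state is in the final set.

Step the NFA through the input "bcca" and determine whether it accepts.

Answer: ACCEPT

Derivation:
start: ε-closure({0}) = {0,2,4}
'b' @ 1: {5,6}
'c' @ 2: {1,7,8,10}
'c' @ 3: {11,12}
'a' @ 4: {9,10,13}  [accepting]
after full input: {9,10,13}  (accept=9 in)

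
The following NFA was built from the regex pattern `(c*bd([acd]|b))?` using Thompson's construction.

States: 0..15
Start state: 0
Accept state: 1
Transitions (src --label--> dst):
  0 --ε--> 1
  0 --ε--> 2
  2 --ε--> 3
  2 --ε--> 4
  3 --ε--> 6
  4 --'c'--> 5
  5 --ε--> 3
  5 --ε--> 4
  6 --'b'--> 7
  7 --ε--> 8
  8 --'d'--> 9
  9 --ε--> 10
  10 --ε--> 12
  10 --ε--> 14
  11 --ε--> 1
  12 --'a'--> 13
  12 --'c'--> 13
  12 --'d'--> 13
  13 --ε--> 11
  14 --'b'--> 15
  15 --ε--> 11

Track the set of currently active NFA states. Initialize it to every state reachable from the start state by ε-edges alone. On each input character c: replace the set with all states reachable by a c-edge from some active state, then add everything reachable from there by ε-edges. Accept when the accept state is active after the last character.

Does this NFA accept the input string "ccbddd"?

initial (ε-close {0}): {0,1,2,3,4,6}
'c' @ 1: {3,4,5,6}
'c' @ 2: {3,4,5,6}
'b' @ 3: {7,8}
'd' @ 4: {9,10,12,14}
'd' @ 5: {1,11,13}  (accept∈set)
'd' @ 6: {}  — no active states
end set {} — state 1 not in

Answer: REJECT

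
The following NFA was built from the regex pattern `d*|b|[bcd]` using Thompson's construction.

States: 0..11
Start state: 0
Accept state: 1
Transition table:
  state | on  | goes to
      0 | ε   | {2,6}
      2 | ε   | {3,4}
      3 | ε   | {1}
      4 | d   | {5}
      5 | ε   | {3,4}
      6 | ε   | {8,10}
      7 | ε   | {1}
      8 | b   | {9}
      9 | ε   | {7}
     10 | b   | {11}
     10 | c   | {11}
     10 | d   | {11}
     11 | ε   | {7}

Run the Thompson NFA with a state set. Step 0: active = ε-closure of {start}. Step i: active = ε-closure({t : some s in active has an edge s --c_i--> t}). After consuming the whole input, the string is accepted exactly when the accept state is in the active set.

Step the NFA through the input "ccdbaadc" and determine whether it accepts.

Answer: REJECT

Derivation:
initial (ε-close {0}): {0,1,2,3,4,6,8,10}
'c' @ 1: {1,7,11}  [accepting]
'c' @ 2: {}  — no active states
rest 'dbaadc' ignored (set empty)
final: {}; accept 1 not in set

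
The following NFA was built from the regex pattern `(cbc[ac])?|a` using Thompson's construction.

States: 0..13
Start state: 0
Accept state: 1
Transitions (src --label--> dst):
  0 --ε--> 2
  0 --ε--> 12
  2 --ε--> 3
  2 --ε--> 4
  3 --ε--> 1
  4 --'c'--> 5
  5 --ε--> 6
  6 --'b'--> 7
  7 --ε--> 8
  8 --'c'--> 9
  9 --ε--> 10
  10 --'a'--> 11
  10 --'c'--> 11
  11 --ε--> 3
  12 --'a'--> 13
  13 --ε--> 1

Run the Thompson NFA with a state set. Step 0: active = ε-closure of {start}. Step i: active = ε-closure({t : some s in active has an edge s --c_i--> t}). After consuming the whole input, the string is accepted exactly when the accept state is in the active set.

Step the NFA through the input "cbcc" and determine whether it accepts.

Answer: ACCEPT

Derivation:
initial (ε-close {0}): {0,1,2,3,4,12}
'c' @ 1: {5,6}
'b' @ 2: {7,8}
'c' @ 3: {9,10}
'c' @ 4: {1,3,11}  [accepting]
final: {1,3,11}; accept 1 in set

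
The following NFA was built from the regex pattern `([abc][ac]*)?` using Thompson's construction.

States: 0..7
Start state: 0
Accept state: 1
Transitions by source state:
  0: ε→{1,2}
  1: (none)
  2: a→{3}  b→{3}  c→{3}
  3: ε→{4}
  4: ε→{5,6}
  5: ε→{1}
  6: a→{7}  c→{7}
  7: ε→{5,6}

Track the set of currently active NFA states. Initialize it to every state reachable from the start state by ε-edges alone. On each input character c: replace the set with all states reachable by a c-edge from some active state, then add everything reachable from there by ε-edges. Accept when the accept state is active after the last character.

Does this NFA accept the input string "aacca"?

S₀ = ε-closure({0}) = {0,1,2}
'a' @ 1: {1,3,4,5,6}  (accept∈set)
'a' @ 2: {1,5,6,7}  (accept∈set)
'c' @ 3: {1,5,6,7}  (accept∈set)
'c' @ 4: {1,5,6,7}  (accept∈set)
'a' @ 5: {1,5,6,7}  (accept∈set)
after full input: {1,5,6,7}  (accept=1 in)

Answer: ACCEPT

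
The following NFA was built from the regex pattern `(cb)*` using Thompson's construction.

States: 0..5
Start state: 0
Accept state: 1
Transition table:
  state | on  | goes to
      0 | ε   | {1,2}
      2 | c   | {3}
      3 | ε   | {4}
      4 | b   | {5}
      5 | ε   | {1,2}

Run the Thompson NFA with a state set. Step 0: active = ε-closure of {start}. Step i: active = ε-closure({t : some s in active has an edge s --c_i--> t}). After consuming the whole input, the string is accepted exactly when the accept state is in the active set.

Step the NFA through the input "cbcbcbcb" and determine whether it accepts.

start: ε-closure({0}) = {0,1,2}
'c' @ 1: {3,4}
'b' @ 2: {1,2,5}  ✓accept
'c' @ 3: {3,4}
'b' @ 4: {1,2,5}  ✓accept
'c' @ 5: {3,4}
'b' @ 6: {1,2,5}  ✓accept
'c' @ 7: {3,4}
'b' @ 8: {1,2,5}  ✓accept
final: {1,2,5}; accept 1 in set

Answer: ACCEPT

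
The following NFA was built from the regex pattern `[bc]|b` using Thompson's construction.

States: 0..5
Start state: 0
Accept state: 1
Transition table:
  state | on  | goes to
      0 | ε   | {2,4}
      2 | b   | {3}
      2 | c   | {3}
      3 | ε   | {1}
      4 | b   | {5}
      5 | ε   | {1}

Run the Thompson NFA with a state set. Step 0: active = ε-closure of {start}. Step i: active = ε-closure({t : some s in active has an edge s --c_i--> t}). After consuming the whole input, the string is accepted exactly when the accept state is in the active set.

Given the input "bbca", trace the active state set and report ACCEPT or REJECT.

Answer: REJECT

Steps:
initial (ε-close {0}): {0,2,4}
'b' @ 1: {1,3,5}  [accepting]
'b' @ 2: {}  — no active states
rest 'ca' ignored (set empty)
after full input: {}  (accept=1 not in)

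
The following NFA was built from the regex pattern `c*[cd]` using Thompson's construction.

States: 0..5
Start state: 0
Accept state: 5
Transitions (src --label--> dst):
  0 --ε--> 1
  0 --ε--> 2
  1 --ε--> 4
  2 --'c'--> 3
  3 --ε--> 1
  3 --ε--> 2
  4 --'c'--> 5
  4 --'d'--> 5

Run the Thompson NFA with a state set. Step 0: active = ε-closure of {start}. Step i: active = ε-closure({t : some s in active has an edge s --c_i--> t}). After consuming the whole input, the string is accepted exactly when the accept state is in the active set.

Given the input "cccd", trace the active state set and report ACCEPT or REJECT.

Answer: ACCEPT

Trace:
initial (ε-close {0}): {0,1,2,4}
'c' @ 1: {1,2,3,4,5}  [accepting]
'c' @ 2: {1,2,3,4,5}  [accepting]
'c' @ 3: {1,2,3,4,5}  [accepting]
'd' @ 4: {5}  [accepting]
end set {5} — state 5 in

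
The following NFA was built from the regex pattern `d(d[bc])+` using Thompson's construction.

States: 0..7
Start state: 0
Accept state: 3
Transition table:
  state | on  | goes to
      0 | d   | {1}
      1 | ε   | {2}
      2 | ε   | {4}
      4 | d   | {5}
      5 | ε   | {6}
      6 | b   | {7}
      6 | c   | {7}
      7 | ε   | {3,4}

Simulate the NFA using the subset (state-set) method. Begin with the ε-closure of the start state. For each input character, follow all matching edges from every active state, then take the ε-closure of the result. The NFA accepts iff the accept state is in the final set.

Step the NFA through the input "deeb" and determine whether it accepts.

Answer: REJECT

Steps:
S₀ = ε-closure({0}) = {0}
'd' @ 1: {1,2,4}
'e' @ 2: {}  — dead — no transitions
rest 'eb' ignored (set empty)
final: {}; accept 3 not in set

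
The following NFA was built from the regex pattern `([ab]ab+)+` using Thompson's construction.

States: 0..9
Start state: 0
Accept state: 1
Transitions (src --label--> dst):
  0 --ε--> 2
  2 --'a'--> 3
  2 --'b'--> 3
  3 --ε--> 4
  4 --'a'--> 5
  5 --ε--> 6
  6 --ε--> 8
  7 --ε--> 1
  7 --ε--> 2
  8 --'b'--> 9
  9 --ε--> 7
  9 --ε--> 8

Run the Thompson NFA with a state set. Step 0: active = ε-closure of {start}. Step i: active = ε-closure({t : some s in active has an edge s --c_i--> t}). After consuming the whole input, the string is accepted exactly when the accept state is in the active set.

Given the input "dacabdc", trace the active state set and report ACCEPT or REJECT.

initial (ε-close {0}): {0,2}
'd' @ 1: {}  — dead — no transitions
rest 'acabdc' ignored (set empty)
after full input: {}  (accept=1 not in)

Answer: REJECT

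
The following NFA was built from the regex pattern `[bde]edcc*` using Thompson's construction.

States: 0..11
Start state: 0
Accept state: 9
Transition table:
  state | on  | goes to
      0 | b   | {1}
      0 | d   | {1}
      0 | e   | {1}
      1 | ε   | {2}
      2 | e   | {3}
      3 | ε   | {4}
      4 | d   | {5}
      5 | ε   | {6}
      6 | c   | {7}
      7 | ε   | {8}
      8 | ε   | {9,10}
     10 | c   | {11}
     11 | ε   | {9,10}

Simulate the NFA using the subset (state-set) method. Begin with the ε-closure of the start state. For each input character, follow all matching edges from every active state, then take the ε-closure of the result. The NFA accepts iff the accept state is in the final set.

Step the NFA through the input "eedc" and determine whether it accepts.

S₀ = ε-closure({0}) = {0}
'e' @ 1: {1,2}
'e' @ 2: {3,4}
'd' @ 3: {5,6}
'c' @ 4: {7,8,9,10}  (accept∈set)
final: {7,8,9,10}; accept 9 in set

Answer: ACCEPT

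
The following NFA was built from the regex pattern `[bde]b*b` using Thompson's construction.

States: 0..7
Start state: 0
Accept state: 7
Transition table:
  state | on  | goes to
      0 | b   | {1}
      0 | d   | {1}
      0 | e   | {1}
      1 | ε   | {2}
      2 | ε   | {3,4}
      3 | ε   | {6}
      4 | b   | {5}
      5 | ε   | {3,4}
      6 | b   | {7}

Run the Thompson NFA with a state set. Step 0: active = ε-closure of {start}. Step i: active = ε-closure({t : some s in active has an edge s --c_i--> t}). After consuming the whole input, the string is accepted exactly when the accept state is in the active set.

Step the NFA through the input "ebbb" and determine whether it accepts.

S₀ = ε-closure({0}) = {0}
'e' @ 1: {1,2,3,4,6}
'b' @ 2: {3,4,5,6,7}  (accept∈set)
'b' @ 3: {3,4,5,6,7}  (accept∈set)
'b' @ 4: {3,4,5,6,7}  (accept∈set)
final: {3,4,5,6,7}; accept 7 in set

Answer: ACCEPT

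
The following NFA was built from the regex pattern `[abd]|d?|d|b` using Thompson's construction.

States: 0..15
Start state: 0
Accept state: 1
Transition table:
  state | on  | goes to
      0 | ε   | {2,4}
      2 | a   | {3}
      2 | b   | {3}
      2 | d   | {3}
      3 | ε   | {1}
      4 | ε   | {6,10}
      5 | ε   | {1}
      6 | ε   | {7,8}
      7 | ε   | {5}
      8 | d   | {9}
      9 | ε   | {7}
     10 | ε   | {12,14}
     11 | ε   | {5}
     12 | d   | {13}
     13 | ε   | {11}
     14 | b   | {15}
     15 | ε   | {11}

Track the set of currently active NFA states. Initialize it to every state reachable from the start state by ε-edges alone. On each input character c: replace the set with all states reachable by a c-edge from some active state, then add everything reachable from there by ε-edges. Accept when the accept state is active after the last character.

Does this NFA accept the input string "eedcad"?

Answer: REJECT

Steps:
start: ε-closure({0}) = {0,1,2,4,5,6,7,8,10,12,14}
'e' @ 1: {}  — no active states
rest 'edcad' ignored (set empty)
final: {}; accept 1 not in set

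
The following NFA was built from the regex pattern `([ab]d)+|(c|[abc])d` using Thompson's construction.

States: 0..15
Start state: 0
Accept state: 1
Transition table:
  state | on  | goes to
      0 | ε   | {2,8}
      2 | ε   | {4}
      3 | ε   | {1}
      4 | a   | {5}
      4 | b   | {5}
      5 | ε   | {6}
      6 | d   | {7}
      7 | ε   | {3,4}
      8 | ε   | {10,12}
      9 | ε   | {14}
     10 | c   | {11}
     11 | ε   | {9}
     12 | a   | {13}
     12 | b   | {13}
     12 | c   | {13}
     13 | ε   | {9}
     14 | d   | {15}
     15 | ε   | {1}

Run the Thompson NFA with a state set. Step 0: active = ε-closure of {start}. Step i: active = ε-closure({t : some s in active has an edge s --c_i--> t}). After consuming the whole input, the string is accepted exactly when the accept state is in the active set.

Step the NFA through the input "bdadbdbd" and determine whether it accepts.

Answer: ACCEPT

Trace:
S₀ = ε-closure({0}) = {0,2,4,8,10,12}
'b' @ 1: {5,6,9,13,14}
'd' @ 2: {1,3,4,7,15}  (accept∈set)
'a' @ 3: {5,6}
'd' @ 4: {1,3,4,7}  (accept∈set)
'b' @ 5: {5,6}
'd' @ 6: {1,3,4,7}  (accept∈set)
'b' @ 7: {5,6}
'd' @ 8: {1,3,4,7}  (accept∈set)
end set {1,3,4,7} — state 1 in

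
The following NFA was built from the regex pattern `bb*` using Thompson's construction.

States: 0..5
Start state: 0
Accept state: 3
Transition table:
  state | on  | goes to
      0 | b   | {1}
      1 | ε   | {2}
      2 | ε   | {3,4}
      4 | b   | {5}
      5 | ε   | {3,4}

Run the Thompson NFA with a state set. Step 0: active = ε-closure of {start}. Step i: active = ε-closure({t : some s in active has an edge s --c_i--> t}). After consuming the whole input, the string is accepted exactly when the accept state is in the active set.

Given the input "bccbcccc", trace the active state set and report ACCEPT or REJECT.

Answer: REJECT

Steps:
start: ε-closure({0}) = {0}
'b' @ 1: {1,2,3,4}  (accept∈set)
'c' @ 2: {}  — dead — no transitions
rest 'cbcccc' ignored (set empty)
final: {}; accept 3 not in set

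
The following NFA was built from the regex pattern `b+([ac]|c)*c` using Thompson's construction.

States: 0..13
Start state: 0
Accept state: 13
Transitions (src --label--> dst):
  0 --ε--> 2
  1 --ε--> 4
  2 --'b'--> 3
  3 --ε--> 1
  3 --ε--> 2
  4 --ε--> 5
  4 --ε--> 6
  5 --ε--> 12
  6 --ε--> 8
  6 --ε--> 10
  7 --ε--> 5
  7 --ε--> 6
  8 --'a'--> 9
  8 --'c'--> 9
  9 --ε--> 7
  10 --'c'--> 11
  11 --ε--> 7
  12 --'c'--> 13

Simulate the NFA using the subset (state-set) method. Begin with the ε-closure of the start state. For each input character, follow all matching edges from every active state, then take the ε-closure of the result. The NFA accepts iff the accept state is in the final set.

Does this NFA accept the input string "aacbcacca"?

start: ε-closure({0}) = {0,2}
'a' @ 1: {}  — state set empty
rest 'acbcacca' ignored (set empty)
final: {}; accept 13 not in set

Answer: REJECT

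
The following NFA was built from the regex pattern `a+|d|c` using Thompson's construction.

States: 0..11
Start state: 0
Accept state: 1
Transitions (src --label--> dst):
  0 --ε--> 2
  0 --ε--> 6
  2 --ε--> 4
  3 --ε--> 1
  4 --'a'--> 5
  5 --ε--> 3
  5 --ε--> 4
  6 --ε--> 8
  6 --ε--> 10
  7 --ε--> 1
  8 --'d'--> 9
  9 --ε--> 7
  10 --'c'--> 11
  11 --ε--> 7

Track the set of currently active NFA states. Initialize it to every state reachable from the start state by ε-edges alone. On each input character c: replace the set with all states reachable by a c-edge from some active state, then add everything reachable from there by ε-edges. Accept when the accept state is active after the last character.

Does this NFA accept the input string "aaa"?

initial (ε-close {0}): {0,2,4,6,8,10}
'a' @ 1: {1,3,4,5}  (accept∈set)
'a' @ 2: {1,3,4,5}  (accept∈set)
'a' @ 3: {1,3,4,5}  (accept∈set)
after full input: {1,3,4,5}  (accept=1 in)

Answer: ACCEPT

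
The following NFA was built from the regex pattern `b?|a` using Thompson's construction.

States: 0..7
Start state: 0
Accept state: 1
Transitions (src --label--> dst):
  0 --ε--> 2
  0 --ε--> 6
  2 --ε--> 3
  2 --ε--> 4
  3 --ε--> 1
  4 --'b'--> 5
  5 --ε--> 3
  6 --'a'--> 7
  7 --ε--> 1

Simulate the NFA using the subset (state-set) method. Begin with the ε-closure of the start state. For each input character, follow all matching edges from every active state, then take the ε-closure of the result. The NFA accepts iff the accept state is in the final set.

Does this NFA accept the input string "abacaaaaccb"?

S₀ = ε-closure({0}) = {0,1,2,3,4,6}
'a' @ 1: {1,7}  [accepting]
'b' @ 2: {}  — state set empty
rest 'acaaaaccb' ignored (set empty)
after full input: {}  (accept=1 not in)

Answer: REJECT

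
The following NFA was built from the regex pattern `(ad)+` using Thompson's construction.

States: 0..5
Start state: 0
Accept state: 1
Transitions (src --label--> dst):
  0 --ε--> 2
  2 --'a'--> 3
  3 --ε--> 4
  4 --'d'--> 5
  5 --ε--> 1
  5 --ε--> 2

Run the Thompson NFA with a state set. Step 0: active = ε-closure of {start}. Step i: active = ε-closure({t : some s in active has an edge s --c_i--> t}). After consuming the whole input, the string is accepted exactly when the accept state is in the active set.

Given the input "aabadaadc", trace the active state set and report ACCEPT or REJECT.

Answer: REJECT

Steps:
initial (ε-close {0}): {0,2}
'a' @ 1: {3,4}
'a' @ 2: {}  — dead — no transitions
rest 'badaadc' ignored (set empty)
final: {}; accept 1 not in set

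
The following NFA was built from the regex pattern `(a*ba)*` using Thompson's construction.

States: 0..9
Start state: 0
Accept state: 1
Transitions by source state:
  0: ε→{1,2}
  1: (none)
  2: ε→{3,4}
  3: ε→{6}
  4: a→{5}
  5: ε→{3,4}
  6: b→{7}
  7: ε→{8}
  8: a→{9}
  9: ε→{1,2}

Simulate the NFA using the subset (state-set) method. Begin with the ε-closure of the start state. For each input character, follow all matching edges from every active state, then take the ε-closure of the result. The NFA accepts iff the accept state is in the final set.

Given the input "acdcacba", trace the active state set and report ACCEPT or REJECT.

Answer: REJECT

Derivation:
S₀ = ε-closure({0}) = {0,1,2,3,4,6}
'a' @ 1: {3,4,5,6}
'c' @ 2: {}  — dead — no transitions
rest 'dcacba' ignored (set empty)
end set {} — state 1 not in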